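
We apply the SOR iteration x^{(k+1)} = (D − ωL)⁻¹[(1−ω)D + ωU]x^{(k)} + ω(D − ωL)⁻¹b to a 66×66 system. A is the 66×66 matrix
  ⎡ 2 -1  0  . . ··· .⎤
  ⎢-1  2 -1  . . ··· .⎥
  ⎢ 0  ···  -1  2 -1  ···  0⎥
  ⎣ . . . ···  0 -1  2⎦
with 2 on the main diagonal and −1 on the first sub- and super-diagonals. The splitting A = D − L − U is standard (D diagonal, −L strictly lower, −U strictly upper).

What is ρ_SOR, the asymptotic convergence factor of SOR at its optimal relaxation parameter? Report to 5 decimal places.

ρ_SOR = 0.91045

n=66: λ(B_J) = 1 − λ(A)/2 = cos(kπ/67); k=1 gives ρ_J = 0.99890.
1 − cos²(π/67) = sin²(π/67) ⇒ √(1−ρ_J²) = sin(π/67) = 0.046872.
ω* = 2/(1 + 0.046872) = 2/1.046872 = 1.91045.
ρ_SOR = ω* − 1 = 1.91045 − 1 = 0.91045.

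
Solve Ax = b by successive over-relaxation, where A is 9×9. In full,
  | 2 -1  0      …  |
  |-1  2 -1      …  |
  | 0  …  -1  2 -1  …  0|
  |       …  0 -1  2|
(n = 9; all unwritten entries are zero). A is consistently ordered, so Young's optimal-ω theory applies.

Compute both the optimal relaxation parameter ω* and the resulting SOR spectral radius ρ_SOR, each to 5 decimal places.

½·tridiag(1,0,1) at n=9: λ_k = cos(kπ/10); max |λ| at k=1 ⇒ ρ_J = cos(π/10) ≈ 0.95106.
root = sin(π/10) = 0.309017  (since 1−cos² = sin²).
ω* = 2 / (1 + 0.309017) = 2 / 1.309017 ≈ 1.52786.
ρ_SOR = ω* − 1 ≈ 0.52786.

ω* = 1.52786, ρ_SOR = 0.52786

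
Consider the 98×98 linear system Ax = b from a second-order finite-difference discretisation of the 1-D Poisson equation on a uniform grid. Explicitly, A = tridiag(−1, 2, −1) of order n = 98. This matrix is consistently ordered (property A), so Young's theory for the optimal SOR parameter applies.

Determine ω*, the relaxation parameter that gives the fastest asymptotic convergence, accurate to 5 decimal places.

[ρ_J] n=98: ρ(B_J) = cos(π/(n+1)) = cos(π/99) = 0.99950.
root = sin(π/99) = 0.031728  (since 1−cos² = sin²).
So ω* = 2/1.031728 = 1.93850 (Young).
At ω = 1.93850 every |λ(B_ω)| = ω−1, so ρ_SOR = 0.93850.

ω* = 1.93850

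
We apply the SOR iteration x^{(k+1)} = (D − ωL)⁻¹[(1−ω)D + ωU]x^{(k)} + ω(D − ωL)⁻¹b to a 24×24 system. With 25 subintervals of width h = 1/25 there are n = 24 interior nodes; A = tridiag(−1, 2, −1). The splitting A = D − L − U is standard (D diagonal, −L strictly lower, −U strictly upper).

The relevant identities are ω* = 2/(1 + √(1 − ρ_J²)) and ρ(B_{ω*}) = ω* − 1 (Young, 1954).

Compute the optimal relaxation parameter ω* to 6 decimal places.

ω* = 1.777251

[ρ_J] n=24: ρ(B_J) = cos(π/(n+1)) = cos(π/25) = 0.992115.
1 − cos²(π/25) = sin²(π/25) ⇒ √(1−ρ_J²) = sin(π/25) = 0.1253332.
So ω* = 2/1.1253332 = 1.777251 (Young).
[ρ_SOR] ω* − 1 = 0.777251.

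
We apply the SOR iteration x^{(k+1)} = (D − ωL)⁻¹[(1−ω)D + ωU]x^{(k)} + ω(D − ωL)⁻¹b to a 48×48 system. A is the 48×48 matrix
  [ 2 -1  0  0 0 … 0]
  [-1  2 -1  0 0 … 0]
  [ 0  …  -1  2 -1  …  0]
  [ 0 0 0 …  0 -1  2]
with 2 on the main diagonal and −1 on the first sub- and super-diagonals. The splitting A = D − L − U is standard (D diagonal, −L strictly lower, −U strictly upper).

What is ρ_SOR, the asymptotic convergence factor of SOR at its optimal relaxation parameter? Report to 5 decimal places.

½·tridiag(1,0,1) at n=48: λ_k = cos(kπ/49); max |λ| at k=1 ⇒ ρ_J = cos(π/49) ≈ 0.99795.
√(1−ρ_J²) simplifies to sin(π/49) = 0.064070.
So ω* = 2/1.064070 = 1.87958 (Young).
[ρ_SOR] ω* − 1 = 0.87958.

ρ_SOR = 0.87958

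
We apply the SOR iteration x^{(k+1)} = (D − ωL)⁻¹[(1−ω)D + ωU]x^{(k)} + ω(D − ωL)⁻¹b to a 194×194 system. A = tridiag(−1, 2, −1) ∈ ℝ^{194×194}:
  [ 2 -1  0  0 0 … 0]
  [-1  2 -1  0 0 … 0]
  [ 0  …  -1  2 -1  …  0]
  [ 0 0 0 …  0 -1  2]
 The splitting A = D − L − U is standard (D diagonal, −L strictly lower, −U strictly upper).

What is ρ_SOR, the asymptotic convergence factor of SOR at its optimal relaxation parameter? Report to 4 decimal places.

ρ_SOR = 0.9683

ρ_J = max_k |cos(kπ/195)| = cos(π/195) = 0.9999
root = sin(π/195) = 0.01611  (since 1−cos² = sin²).
[ω*] 2 ÷ (1 + 0.01611) = 2 ÷ 1.01611 = 1.9683.
[ρ_SOR] ω* − 1 = 0.9683.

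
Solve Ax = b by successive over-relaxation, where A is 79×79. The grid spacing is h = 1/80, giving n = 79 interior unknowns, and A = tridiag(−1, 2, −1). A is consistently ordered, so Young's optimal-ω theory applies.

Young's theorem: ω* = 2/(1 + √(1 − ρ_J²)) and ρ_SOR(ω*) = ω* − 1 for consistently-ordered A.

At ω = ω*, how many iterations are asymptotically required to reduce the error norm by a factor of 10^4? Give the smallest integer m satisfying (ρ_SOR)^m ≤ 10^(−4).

spectrum of D⁻¹(L+U) = {cos(kπ/80) : 1≤k≤79}; ρ_J = cos(π/80) = 0.9992290.
√(1 − cos²(π/80)) = sin(π/80) ≈ 0.0392598.
Then 2/(1+√(1−ρ_J²)) = 2/(1+0.0392598); ω* = 2/1.0392598 = 1.9244466.
Hence ρ(B_{ω*}) = 1.9244466 − 1 = 0.9244466.
For 4 digits: m = 4·ln10 / (−ln 0.9244466) = 9.21034/0.07856 = 117.240; round up → m = 118.

m = 118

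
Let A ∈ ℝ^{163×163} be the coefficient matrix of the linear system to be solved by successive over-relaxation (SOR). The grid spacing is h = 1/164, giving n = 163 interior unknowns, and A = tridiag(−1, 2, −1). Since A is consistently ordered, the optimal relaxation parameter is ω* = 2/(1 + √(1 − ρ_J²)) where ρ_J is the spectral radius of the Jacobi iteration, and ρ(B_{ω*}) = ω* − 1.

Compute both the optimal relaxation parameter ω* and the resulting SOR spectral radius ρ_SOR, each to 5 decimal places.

ω* = 1.96241, ρ_SOR = 0.96241

n=163: λ(B_J) = 1 − λ(A)/2 = cos(kπ/164); k=1 gives ρ_J = 0.99982.
√(1−ρ_J²) simplifies to sin(π/164) = 0.019155.
Then 2/(1+√(1−ρ_J²)) = 2/(1+0.019155); ω* = 2/1.019155 = 1.96241.
ρ(B_{ω*}) = ω*−1 = 0.96241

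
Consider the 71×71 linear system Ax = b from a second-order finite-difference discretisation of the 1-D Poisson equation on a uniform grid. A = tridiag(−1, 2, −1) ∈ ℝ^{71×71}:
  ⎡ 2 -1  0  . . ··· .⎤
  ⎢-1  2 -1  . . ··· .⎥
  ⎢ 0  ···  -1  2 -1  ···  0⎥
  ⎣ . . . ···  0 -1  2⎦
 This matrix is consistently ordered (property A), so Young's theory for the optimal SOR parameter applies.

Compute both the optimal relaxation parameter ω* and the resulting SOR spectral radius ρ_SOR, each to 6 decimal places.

B_J for the 71×71 system has eigenvalues cos(kπ/72); ρ_J = cos(π/72) = 0.999048.
√(1−ρ_J²) = |sin(π/72)| = 0.0436194
Young: ω* = 2/(1+√(1−ρ_J²)) = 2/(1+0.0436194) = 2/1.0436194 = 1.916407.
At ω = 1.916407 every |λ(B_ω)| = ω−1, so ρ_SOR = 0.916407.

ω* = 1.916407, ρ_SOR = 0.916407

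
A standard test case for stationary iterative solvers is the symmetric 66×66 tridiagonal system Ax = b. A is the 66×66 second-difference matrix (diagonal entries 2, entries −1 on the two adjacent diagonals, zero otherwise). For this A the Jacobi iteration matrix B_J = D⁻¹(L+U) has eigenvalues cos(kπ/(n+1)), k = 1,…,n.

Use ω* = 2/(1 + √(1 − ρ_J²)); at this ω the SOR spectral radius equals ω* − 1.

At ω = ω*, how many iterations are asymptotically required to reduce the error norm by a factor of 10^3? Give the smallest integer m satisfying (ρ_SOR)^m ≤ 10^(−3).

spectrum of D⁻¹(L+U) = {cos(kπ/67) : 1≤k≤66}; ρ_J = cos(π/67) = 0.9989009.
1 − cos²(π/67) = sin²(π/67) ⇒ √(1−ρ_J²) = sin(π/67) = 0.0468723.
ω* = 2/(1 + 0.0468723) = 2/1.0468723 = 1.9104527.
and ρ(B_{ω*}) = 1.9104527 − 1 = 0.9104527.
For 3 digits: m = 3·ln10 / (−ln 0.9104527) = 6.90776/0.0938133 = 73.633; round up → m = 74.

m = 74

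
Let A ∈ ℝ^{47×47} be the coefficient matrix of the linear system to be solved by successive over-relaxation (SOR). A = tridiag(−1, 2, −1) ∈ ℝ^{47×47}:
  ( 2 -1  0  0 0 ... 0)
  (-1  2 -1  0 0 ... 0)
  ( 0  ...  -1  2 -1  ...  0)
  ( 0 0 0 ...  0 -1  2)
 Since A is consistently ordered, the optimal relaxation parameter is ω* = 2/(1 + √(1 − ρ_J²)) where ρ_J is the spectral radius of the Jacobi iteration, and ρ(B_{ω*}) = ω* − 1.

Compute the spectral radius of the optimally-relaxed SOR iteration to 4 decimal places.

ρ_J = max_k |cos(kπ/48)| = cos(π/48) = 0.9979
root = sin(π/48) = 0.06540  (since 1−cos² = sin²).
Then 2/(1+√(1−ρ_J²)) = 2/(1+0.06540); ω* = 2/1.06540 = 1.8772.
ρ_SOR = ω* − 1 = 1.8772 − 1 = 0.8772.

ρ_SOR = 0.8772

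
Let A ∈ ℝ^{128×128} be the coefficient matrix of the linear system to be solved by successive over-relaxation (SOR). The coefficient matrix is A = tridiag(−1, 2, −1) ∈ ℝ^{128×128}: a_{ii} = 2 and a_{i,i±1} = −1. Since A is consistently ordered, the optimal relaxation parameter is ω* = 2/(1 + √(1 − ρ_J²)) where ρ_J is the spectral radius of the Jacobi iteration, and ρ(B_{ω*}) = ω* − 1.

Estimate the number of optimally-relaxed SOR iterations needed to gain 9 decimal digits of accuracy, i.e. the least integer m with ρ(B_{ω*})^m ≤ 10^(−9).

n=128: λ(B_J) = 1 − λ(A)/2 = cos(kπ/129); k=1 gives ρ_J = 0.9997035.
√(1−ρ_J²) simplifies to sin(π/129) = 0.0243510.
[ω*] 2 ÷ (1 + 0.0243510) = 2 ÷ 1.0243510 = 1.9524558.
[ρ_SOR] ω* − 1 = 0.9524558.
Need (0.9524558)^m ≤ 10^(−9): m ≥ 9·ln10/|ln 0.9524558| = 20.7233/0.0487116 = 425.428 ⇒ m = 426.

m = 426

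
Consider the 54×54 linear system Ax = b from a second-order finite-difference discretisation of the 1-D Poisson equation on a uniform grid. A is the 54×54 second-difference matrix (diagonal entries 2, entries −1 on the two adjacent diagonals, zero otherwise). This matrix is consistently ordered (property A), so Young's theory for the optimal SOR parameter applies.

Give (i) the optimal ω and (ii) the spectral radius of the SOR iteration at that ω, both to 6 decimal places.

[ρ_J] n=54: ρ(B_J) = cos(π/(n+1)) = cos(π/55) = 0.998369.
1 − cos²(π/55) = sin²(π/55) ⇒ √(1−ρ_J²) = sin(π/55) = 0.0570888.
So ω* = 2/1.0570888 = 1.891989 (Young).
ρ_SOR = ω* − 1 ≈ 0.891989.

ω* = 1.891989, ρ_SOR = 0.891989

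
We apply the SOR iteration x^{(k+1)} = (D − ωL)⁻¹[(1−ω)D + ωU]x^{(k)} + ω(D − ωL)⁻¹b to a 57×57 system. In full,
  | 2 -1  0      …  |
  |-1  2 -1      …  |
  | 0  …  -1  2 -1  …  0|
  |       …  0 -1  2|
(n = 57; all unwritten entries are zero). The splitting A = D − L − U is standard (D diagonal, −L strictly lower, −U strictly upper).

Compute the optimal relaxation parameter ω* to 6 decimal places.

ω* = 1.897283

ρ_J = max_k |cos(kπ/58)| = cos(π/58) = 0.998533
1 − cos²(π/58) = sin²(π/58) ⇒ √(1−ρ_J²) = sin(π/58) = 0.0541389.
Young: ω* = 2/(1+√(1−ρ_J²)) = 2/(1+0.0541389) = 2/1.0541389 = 1.897283.
ρ_SOR = ω* − 1 = 1.897283 − 1 = 0.897283.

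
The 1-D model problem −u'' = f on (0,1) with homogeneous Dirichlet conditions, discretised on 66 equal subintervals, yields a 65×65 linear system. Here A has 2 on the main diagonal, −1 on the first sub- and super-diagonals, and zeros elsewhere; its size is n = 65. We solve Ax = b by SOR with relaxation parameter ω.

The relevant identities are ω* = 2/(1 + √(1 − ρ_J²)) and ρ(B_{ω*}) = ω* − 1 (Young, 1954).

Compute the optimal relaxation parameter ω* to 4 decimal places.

With n=65, ρ(Jacobi) = cos(π/66) = 0.9989.
√(1−ρ_J²) = |sin(π/66)| = 0.04758
ω* = 2 / (1 + 0.04758) = 2 / 1.04758 ≈ 1.9092.
ρ(B_{ω*}) = ω*−1 = 0.9092

ω* = 1.9092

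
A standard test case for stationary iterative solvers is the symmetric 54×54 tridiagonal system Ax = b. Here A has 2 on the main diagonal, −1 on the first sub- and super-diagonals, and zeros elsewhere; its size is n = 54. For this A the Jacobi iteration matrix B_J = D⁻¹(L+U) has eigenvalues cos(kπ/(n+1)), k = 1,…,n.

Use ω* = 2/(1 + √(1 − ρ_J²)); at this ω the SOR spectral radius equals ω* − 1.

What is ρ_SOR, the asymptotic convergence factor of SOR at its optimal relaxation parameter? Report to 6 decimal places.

ρ_J = max_k |cos(kπ/55)| = cos(π/55) = 0.998369
√(1 − cos²(π/55)) = sin(π/55) ≈ 0.0570888.
ω* = 2 / (1 + 0.0570888) = 2 / 1.0570888 ≈ 1.891989.
ρ_SOR = ω* − 1 ≈ 0.891989.

ρ_SOR = 0.891989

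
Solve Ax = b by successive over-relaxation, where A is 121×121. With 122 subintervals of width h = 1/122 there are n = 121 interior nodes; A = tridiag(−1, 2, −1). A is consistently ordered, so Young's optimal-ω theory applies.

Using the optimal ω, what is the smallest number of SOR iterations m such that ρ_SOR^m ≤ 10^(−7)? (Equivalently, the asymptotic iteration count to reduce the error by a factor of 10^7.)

m = 313

With n=121, ρ(Jacobi) = cos(π/122) = 0.9996685.
1 − cos²(π/122) = sin²(π/122) ⇒ √(1−ρ_J²) = sin(π/122) = 0.0257479.
So ω* = 2/1.0257479 = 1.9497968 (Young).
ρ(B_{ω*}) = ω*−1 = 0.9497968
ρ_SOR^m ≤ 10^(−7) ⇔ m ≥ 7·ln10/(−ln 0.9497968) = 16.1181/0.0515072 = 312.929; m = ⌈312.929⌉ = 313.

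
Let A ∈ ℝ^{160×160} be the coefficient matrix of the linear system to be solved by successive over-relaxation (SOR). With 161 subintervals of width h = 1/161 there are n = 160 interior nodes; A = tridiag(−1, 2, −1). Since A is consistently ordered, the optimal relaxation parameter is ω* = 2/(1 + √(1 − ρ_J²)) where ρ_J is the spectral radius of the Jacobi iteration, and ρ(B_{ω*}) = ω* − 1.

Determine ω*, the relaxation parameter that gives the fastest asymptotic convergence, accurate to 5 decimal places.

spectrum of D⁻¹(L+U) = {cos(kπ/161) : 1≤k≤160}; ρ_J = cos(π/161) = 0.99981.
√(1 − cos²(π/161)) = sin(π/161) ≈ 0.019512.
So ω* = 2/1.019512 = 1.96172 (Young).
[ρ_SOR] ω* − 1 = 0.96172.

ω* = 1.96172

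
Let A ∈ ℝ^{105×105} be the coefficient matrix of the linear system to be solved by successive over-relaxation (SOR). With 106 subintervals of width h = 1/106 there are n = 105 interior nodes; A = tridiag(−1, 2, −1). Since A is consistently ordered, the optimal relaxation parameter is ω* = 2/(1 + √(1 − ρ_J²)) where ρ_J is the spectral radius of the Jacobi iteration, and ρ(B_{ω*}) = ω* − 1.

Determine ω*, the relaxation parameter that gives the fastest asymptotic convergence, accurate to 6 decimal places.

ω* = 1.942439

With n=105, ρ(Jacobi) = cos(π/106) = 0.999561.
√(1−ρ_J²) = |sin(π/106)| = 0.0296333
ω* = 2/(1 + 0.0296333) = 2/1.0296333 = 1.942439.
and ρ(B_{ω*}) = 1.942439 − 1 = 0.942439.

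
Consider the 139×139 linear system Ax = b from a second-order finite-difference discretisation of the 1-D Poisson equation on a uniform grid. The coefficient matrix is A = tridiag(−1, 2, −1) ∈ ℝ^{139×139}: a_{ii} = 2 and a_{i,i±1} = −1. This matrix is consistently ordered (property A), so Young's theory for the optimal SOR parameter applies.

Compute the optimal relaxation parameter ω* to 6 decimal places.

ω* = 1.956109

ρ_J = max_k |cos(kπ/140)| = cos(π/140) = 0.999748
√(1 − cos²(π/140)) = sin(π/140) ≈ 0.0224381.
ω* = 2/(1+0.0224381) = 1.956109
Hence ρ(B_{ω*}) = 1.956109 − 1 = 0.956109.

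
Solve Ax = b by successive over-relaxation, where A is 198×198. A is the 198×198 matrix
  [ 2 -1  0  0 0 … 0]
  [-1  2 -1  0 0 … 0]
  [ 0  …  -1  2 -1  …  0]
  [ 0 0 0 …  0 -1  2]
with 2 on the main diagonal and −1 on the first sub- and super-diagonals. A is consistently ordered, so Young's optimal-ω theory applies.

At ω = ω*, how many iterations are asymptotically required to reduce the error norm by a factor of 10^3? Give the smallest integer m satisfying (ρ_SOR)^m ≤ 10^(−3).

[ρ_J] n=198: ρ(B_J) = cos(π/(n+1)) = cos(π/199) = 0.9998754.
root = sin(π/199) = 0.0157862  (since 1−cos² = sin²).
Young: ω* = 2/(1+√(1−ρ_J²)) = 2/(1+0.0157862) = 2/1.0157862 = 1.9689183.
[ρ_SOR] ω* − 1 = 0.9689183.
For 3 digits: m = 3·ln10 / (−ln 0.9689183) = 6.90776/0.031575 = 218.773; round up → m = 219.

m = 219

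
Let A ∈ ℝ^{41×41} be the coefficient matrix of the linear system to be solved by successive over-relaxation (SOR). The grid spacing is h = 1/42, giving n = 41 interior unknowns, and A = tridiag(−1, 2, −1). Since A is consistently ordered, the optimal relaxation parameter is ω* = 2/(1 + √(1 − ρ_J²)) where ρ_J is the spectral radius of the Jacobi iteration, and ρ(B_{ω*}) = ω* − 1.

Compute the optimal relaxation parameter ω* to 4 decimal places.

ρ_J = max_k |cos(kπ/42)| = cos(π/42) = 0.9972
√(1−ρ_J²) = |sin(π/42)| = 0.07473
[ω*] 2 ÷ (1 + 0.07473) = 2 ÷ 1.07473 = 1.8609.
ρ(B_{ω*}) = ω*−1 = 0.8609

ω* = 1.8609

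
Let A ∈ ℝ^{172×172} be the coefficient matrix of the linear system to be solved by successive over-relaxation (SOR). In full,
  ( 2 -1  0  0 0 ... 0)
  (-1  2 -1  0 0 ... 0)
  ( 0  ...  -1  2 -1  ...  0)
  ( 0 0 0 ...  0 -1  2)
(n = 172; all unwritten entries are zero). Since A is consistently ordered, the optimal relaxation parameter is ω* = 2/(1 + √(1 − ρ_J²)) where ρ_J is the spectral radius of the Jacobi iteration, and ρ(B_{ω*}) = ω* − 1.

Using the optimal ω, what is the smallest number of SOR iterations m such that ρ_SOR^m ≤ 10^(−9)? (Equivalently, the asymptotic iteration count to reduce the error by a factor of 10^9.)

n=172: λ(B_J) = 1 − λ(A)/2 = cos(kπ/173); k=1 gives ρ_J = 0.9998351.
√(1−ρ_J²) = |sin(π/173)| = 0.0181585
ω* = 2/(1+0.0181585) = 1.9643307
Hence ρ(B_{ω*}) = 1.9643307 − 1 = 0.9643307.
m ≥ 9·ln10 / (−ln 0.9643307) = 570.560; smallest integer m = 571.

m = 571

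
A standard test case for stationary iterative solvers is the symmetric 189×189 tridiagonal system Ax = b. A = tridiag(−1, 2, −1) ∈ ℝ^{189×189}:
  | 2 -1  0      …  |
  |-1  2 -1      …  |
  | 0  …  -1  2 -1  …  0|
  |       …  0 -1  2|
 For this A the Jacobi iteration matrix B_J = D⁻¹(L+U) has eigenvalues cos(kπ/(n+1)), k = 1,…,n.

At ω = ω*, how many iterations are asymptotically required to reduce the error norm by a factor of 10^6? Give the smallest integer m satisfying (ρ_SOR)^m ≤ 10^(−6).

½·tridiag(1,0,1) at n=189: λ_k = cos(kπ/190); max |λ| at k=1 ⇒ ρ_J = cos(π/190) ≈ 0.9998633.
√(1−ρ_J²) simplifies to sin(π/190) = 0.0165339.
ω* = 2/(1+0.0165339) = 1.9674700
At ω = 1.9674700 every |λ(B_ω)| = ω−1, so ρ_SOR = 0.9674700.
m ≥ 6·ln10 / (−ln 0.9674700) = 417.754; smallest integer m = 418.

m = 418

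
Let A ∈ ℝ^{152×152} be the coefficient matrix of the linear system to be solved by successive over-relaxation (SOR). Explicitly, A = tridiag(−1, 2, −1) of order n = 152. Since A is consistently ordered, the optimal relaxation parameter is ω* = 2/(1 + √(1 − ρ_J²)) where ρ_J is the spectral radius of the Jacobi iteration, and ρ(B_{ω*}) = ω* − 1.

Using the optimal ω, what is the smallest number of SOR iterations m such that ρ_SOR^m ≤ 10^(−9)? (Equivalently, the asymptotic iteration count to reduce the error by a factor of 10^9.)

m = 505

[ρ_J] n=152: ρ(B_J) = cos(π/(n+1)) = cos(π/153) = 0.9997892.
√(1 − cos²(π/153)) = sin(π/153) ≈ 0.0205318.
ω* = 2 / (1 + 0.0205318) = 2 / 1.0205318 ≈ 1.9597625.
ρ(B_{ω*}) = ω*−1 = 0.9597625
ρ_SOR^m ≤ 10^(−9) ⇔ m ≥ 9·ln10/(−ln 0.9597625) = 20.7233/0.0410694 = 504.592; m = ⌈504.592⌉ = 505.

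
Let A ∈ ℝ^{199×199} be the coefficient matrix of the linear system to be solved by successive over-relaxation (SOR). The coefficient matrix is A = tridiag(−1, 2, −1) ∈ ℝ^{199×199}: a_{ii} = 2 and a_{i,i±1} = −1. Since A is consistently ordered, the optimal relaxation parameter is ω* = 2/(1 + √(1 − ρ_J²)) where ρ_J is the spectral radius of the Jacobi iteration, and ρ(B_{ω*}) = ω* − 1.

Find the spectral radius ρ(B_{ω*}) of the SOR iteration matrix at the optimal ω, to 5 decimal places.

B_J for the 199×199 system has eigenvalues cos(kπ/200); ρ_J = cos(π/200) = 0.99988.
√(1 − cos²(π/200)) = sin(π/200) ≈ 0.015707.
ω* = 2 / (1 + 0.015707) = 2 / 1.015707 ≈ 1.96907.
ρ_SOR = ω* − 1 = 1.96907 − 1 = 0.96907.

ρ_SOR = 0.96907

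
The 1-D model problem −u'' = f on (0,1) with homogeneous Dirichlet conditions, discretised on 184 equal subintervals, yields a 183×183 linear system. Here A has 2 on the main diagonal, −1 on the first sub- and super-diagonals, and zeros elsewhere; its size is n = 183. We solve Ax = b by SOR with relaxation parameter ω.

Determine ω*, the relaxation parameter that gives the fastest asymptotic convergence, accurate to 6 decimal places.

n=183: λ(B_J) = 1 − λ(A)/2 = cos(kπ/184); k=1 gives ρ_J = 0.999854.
√(1 − cos²(π/184)) = sin(π/184) ≈ 0.0170730.
Young: ω* = 2/(1+√(1−ρ_J²)) = 2/(1+0.0170730) = 2/1.0170730 = 1.966427.
ρ_SOR = ω* − 1 = 1.966427 − 1 = 0.966427.

ω* = 1.966427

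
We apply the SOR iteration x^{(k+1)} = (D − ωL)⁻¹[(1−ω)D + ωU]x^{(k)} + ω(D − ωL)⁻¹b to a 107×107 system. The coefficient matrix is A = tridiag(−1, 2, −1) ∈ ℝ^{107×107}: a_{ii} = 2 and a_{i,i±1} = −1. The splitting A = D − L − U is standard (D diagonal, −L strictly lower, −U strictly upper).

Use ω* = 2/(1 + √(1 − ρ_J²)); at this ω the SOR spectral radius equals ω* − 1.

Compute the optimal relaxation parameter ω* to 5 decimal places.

½·tridiag(1,0,1) at n=107: λ_k = cos(kπ/108); max |λ| at k=1 ⇒ ρ_J = cos(π/108) ≈ 0.99958.
√(1 − cos²(π/108)) = sin(π/108) ≈ 0.029085.
Young: ω* = 2/(1+√(1−ρ_J²)) = 2/(1+0.029085) = 2/1.029085 = 1.94347.
At ω = 1.94347 every |λ(B_ω)| = ω−1, so ρ_SOR = 0.94347.

ω* = 1.94347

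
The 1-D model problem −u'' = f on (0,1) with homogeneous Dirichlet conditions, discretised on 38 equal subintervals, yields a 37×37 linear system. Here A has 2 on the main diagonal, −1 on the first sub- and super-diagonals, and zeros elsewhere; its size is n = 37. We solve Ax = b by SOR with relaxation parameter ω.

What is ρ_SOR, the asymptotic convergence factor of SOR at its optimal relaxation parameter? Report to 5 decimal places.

ρ_SOR = 0.84744

ρ_J = max_k |cos(kπ/38)| = cos(π/38) = 0.99658
√(1−ρ_J²) = |sin(π/38)| = 0.082579
ω* = 2 / (1 + 0.082579) = 2 / 1.082579 ≈ 1.84744.
At ω = 1.84744 every |λ(B_ω)| = ω−1, so ρ_SOR = 0.84744.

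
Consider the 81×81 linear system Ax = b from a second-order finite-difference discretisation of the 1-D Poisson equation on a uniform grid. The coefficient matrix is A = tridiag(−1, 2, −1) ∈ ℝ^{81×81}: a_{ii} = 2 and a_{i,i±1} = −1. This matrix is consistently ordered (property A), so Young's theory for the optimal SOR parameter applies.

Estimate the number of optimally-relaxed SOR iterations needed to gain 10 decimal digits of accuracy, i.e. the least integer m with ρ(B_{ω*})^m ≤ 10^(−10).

B_J for the 81×81 system has eigenvalues cos(kπ/82); ρ_J = cos(π/82) = 0.9992662.
√(1−ρ_J²) simplifies to sin(π/82) = 0.0383027.
ω* = 2/(1 + 0.0383027) = 2/1.0383027 = 1.9262206.
ρ(B_{ω*}) = ω*−1 = 0.9262206
(0.9262206)^m ≤ 10^{−10}  ⇒  m·ln(0.9262206) ≤ −10·ln10  ⇒  m ≥ 300.431  ⇒  m = 301

m = 301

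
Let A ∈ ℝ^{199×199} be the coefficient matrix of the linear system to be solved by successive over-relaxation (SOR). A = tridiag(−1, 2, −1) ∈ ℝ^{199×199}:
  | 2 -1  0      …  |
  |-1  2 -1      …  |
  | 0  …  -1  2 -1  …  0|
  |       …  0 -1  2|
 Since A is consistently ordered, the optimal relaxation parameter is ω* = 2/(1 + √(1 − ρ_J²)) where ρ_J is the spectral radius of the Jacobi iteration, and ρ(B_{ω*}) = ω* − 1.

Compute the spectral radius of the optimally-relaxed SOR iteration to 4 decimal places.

B_J for the 199×199 system has eigenvalues cos(kπ/200); ρ_J = cos(π/200) = 0.9999.
root = sin(π/200) = 0.01571  (since 1−cos² = sin²).
[ω*] 2 ÷ (1 + 0.01571) = 2 ÷ 1.01571 = 1.9691.
ρ(B_{ω*}) = ω*−1 = 0.9691

ρ_SOR = 0.9691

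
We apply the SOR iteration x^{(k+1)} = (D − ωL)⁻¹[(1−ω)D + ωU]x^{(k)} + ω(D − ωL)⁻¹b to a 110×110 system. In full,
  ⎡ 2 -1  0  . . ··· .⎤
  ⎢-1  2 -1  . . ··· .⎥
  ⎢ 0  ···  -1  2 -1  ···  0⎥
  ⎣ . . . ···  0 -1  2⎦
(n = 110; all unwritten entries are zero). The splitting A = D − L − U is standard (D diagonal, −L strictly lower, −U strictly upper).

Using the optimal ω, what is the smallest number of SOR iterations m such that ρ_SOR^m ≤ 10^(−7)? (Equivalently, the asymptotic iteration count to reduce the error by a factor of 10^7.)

spectrum of D⁻¹(L+U) = {cos(kπ/111) : 1≤k≤110}; ρ_J = cos(π/111) = 0.9995995.
root = sin(π/111) = 0.0282989  (since 1−cos² = sin²).
ω* = 2 / (1 + 0.0282989) = 2 / 1.0282989 ≈ 1.9449598.
Hence ρ(B_{ω*}) = 1.9449598 − 1 = 0.9449598.
For 7 digits: m = 7·ln10 / (−ln 0.9449598) = 16.1181/0.0566129 = 284.707; round up → m = 285.

m = 285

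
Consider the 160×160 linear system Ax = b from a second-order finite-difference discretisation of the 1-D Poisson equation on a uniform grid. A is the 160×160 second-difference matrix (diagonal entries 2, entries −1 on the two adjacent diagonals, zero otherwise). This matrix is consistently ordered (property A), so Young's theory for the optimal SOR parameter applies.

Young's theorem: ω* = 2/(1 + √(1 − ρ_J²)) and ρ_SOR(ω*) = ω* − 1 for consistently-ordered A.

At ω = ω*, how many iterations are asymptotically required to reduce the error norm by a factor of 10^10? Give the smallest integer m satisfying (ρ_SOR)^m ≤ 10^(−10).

n=160: λ(B_J) = 1 − λ(A)/2 = cos(kπ/161); k=1 gives ρ_J = 0.9998096.
√(1−ρ_J²) simplifies to sin(π/161) = 0.0195118.
ω* = 2/(1 + 0.0195118) = 2/1.0195118 = 1.9617232.
ρ_SOR = ω* − 1 ≈ 0.9617232.
For 10 digits: m = 10·ln10 / (−ln 0.9617232) = 23.0259/0.0390286 = 589.975; round up → m = 590.

m = 590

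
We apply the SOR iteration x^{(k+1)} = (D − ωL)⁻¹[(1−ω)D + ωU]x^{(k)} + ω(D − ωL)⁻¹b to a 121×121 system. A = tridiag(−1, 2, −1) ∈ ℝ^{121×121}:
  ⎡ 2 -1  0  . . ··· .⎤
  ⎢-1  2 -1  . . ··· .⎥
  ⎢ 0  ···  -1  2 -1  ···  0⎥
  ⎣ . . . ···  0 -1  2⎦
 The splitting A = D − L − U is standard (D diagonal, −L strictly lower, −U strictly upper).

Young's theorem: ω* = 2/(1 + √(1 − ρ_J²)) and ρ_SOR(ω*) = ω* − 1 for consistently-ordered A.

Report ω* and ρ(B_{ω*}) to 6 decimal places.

ω* = 1.949797, ρ_SOR = 0.949797

½·tridiag(1,0,1) at n=121: λ_k = cos(kπ/122); max |λ| at k=1 ⇒ ρ_J = cos(π/122) ≈ 0.999668.
√(1 − cos²(π/122)) = sin(π/122) ≈ 0.0257479.
Then 2/(1+√(1−ρ_J²)) = 2/(1+0.0257479); ω* = 2/1.0257479 = 1.949797.
ρ(B_{ω*}) = ω*−1 = 0.949797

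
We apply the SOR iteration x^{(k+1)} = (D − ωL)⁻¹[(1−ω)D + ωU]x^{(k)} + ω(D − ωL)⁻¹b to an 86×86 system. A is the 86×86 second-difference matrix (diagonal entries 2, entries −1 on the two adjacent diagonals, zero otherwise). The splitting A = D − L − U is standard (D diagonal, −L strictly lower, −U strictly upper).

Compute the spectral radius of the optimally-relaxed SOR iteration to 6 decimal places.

ρ_J = max_k |cos(kπ/87)| = cos(π/87) = 0.999348
√(1−ρ_J²) = |sin(π/87)| = 0.0361024
Then 2/(1+√(1−ρ_J²)) = 2/(1+0.0361024); ω* = 2/1.0361024 = 1.930311.
ρ(B_{ω*}) = ω*−1 = 0.930311

ρ_SOR = 0.930311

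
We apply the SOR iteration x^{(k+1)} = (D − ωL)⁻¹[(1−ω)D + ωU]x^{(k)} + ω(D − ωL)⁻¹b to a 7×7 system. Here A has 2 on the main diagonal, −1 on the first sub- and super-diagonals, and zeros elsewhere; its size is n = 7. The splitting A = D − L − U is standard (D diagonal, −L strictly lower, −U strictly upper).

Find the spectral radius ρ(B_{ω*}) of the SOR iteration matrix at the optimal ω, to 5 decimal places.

ρ_SOR = 0.44646

spectrum of D⁻¹(L+U) = {cos(kπ/8) : 1≤k≤7}; ρ_J = cos(π/8) = 0.92388.
√(1−ρ_J²) simplifies to sin(π/8) = 0.382683.
ω* = 2/(1 + 0.382683) = 2/1.382683 = 1.44646.
ρ_SOR = ω* − 1 ≈ 0.44646.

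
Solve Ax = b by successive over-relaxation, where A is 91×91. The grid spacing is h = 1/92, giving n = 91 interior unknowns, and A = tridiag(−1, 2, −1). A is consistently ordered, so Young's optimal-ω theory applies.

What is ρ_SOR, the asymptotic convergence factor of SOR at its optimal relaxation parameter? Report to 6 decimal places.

ρ_SOR = 0.933972

spectrum of D⁻¹(L+U) = {cos(kπ/92) : 1≤k≤91}; ρ_J = cos(π/92) = 0.999417.
root = sin(π/92) = 0.0341411  (since 1−cos² = sin²).
[ω*] 2 ÷ (1 + 0.0341411) = 2 ÷ 1.0341411 = 1.933972.
ρ_SOR = ω* − 1 = 1.933972 − 1 = 0.933972.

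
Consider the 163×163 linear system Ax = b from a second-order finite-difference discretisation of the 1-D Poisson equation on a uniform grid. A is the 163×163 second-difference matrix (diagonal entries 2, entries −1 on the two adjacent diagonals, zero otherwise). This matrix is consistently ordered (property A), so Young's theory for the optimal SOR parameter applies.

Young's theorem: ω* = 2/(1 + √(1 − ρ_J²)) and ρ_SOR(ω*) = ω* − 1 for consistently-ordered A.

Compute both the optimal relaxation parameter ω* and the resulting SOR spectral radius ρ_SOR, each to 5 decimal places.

ρ_J = max_k |cos(kπ/164)| = cos(π/164) = 0.99982
√(1 − cos²(π/164)) = sin(π/164) ≈ 0.019155.
[ω*] 2 ÷ (1 + 0.019155) = 2 ÷ 1.019155 = 1.96241.
ρ_SOR = ω* − 1 ≈ 0.96241.

ω* = 1.96241, ρ_SOR = 0.96241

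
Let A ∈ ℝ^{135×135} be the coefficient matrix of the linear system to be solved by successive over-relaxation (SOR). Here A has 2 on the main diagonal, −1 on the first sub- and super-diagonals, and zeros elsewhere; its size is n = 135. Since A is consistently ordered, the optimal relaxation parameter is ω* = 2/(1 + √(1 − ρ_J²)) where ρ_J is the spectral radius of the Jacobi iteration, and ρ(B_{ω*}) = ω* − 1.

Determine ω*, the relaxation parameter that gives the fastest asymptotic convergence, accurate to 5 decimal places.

ω* = 1.95485

½·tridiag(1,0,1) at n=135: λ_k = cos(kπ/136); max |λ| at k=1 ⇒ ρ_J = cos(π/136) ≈ 0.99973.
√(1−ρ_J²) simplifies to sin(π/136) = 0.023098.
ω* = 2/(1 + 0.023098) = 2/1.023098 = 1.95485.
ρ_SOR = ω* − 1 ≈ 0.95485.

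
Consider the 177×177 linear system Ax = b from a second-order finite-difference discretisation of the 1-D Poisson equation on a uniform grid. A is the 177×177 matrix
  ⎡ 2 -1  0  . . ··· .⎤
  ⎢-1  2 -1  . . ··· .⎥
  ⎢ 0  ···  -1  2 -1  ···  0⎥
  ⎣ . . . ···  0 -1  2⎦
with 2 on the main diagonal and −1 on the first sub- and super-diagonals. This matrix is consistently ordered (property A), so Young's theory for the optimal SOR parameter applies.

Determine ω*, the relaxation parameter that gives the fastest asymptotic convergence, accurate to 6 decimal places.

B_J for the 177×177 system has eigenvalues cos(kπ/178); ρ_J = cos(π/178) = 0.999844.
√(1−ρ_J²) = |sin(π/178)| = 0.0176485
Then 2/(1+√(1−ρ_J²)) = 2/(1+0.0176485); ω* = 2/1.0176485 = 1.965315.
ρ_SOR = ω* − 1 ≈ 0.965315.

ω* = 1.965315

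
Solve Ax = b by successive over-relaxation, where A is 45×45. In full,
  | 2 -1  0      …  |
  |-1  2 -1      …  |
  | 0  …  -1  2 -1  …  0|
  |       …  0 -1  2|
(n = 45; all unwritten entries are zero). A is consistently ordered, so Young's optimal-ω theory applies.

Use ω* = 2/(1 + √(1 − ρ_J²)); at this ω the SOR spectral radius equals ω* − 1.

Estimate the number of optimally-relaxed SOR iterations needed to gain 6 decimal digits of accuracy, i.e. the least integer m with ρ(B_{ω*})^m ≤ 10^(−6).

With n=45, ρ(Jacobi) = cos(π/46) = 0.9976688.
√(1−ρ_J²) = |sin(π/46)| = 0.0682424
ω* = 2/(1 + 0.0682424) = 2/1.0682424 = 1.8722342.
At ω = 1.8722342 every |λ(B_ω)| = ω−1, so ρ_SOR = 0.8722342.
(0.8722342)^m ≤ 10^{−6}  ⇒  m·ln(0.8722342) ≤ −6·ln10  ⇒  m ≥ 101.067  ⇒  m = 102

m = 102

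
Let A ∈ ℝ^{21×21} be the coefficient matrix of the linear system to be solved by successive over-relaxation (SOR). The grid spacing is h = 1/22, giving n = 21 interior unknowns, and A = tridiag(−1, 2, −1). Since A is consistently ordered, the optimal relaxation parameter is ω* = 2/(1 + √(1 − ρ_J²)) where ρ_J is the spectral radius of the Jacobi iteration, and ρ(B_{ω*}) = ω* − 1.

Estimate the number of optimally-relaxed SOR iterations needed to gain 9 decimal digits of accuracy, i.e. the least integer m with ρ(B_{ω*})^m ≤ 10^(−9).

ρ_J = max_k |cos(kπ/22)| = cos(π/22) = 0.9898214
√(1 − cos²(π/22)) = sin(π/22) ≈ 0.1423148.
So ω* = 2/1.1423148 = 1.7508309 (Young).
[ρ_SOR] ω* − 1 = 0.7508309.
For 9 digits: m = 9·ln10 / (−ln 0.7508309) = 20.7233/0.286575 = 72.314; round up → m = 73.

m = 73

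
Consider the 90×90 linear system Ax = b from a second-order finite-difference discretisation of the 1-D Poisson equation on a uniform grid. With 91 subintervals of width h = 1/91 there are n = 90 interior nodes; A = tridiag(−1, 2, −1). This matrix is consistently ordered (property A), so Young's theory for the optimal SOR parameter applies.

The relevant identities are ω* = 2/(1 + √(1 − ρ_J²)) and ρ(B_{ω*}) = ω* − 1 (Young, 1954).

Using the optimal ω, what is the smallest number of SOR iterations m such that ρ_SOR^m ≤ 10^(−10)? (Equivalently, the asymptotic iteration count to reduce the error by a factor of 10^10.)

m = 334

n=90: λ(B_J) = 1 − λ(A)/2 = cos(kπ/91); k=1 gives ρ_J = 0.9994041.
√(1−ρ_J²) = |sin(π/91)| = 0.0345161
ω* = 2/(1 + 0.0345161) = 2/1.0345161 = 1.9332710.
and ρ(B_{ω*}) = 1.9332710 − 1 = 0.9332710.
(0.9332710)^m ≤ 10^{−10}  ⇒  m·ln(0.9332710) ≤ −10·ln10  ⇒  m ≥ 333.420  ⇒  m = 334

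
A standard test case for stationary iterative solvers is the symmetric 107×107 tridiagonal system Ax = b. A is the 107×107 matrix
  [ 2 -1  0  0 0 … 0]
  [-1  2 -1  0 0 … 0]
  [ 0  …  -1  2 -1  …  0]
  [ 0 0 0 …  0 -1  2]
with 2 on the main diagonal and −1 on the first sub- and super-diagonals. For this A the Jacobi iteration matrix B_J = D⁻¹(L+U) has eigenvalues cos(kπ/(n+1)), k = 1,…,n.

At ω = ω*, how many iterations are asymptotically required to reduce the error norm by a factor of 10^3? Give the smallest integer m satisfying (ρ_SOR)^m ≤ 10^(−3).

[ρ_J] n=107: ρ(B_J) = cos(π/(n+1)) = cos(π/108) = 0.9995770.
√(1−ρ_J²) simplifies to sin(π/108) = 0.0290847.
ω* = 2/(1+0.0290847) = 1.9434746
At ω = 1.9434746 every |λ(B_ω)| = ω−1, so ρ_SOR = 0.9434746.
3·ln10 = 6.90776; −ln(0.9434746) = 0.0581858; m = ⌈6.90776/0.0581858⌉ = ⌈118.719⌉ = 119.

m = 119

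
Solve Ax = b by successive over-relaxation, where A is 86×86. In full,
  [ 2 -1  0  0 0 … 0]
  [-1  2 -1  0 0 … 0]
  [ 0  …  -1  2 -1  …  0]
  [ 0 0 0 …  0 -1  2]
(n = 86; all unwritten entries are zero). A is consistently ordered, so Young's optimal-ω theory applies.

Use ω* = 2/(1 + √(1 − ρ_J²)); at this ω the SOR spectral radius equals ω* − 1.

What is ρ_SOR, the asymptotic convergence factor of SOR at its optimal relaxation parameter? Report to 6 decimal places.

n=86: λ(B_J) = 1 − λ(A)/2 = cos(kπ/87); k=1 gives ρ_J = 0.999348.
root = sin(π/87) = 0.0361024  (since 1−cos² = sin²).
ω* = 2/(1+0.0361024) = 1.930311
ρ_SOR = ω* − 1 ≈ 0.930311.

ρ_SOR = 0.930311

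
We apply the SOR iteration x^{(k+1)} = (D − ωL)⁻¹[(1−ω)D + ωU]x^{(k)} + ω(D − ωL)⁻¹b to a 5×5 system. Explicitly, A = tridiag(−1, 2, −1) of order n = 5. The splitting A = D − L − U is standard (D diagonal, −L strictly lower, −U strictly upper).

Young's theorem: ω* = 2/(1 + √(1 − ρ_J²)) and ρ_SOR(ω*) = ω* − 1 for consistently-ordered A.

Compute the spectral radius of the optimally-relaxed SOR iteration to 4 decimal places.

ρ_J = max_k |cos(kπ/6)| = cos(π/6) = 0.8660
√(1−ρ_J²) simplifies to sin(π/6) = 0.50000.
ω* = 2/(1 + 0.50000) = 2/1.50000 = 1.3333.
Hence ρ(B_{ω*}) = 1.3333 − 1 = 0.3333.

ρ_SOR = 0.3333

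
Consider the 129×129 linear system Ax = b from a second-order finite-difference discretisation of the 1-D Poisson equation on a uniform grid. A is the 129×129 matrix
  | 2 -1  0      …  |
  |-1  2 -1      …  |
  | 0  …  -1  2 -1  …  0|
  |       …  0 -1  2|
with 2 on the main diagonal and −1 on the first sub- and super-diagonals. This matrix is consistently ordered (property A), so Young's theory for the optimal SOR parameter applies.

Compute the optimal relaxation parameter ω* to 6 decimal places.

B_J for the 129×129 system has eigenvalues cos(kπ/130); ρ_J = cos(π/130) = 0.999708.
1 − cos²(π/130) = sin²(π/130) ⇒ √(1−ρ_J²) = sin(π/130) = 0.0241637.
Then 2/(1+√(1−ρ_J²)) = 2/(1+0.0241637); ω* = 2/1.0241637 = 1.952813.
[ρ_SOR] ω* − 1 = 0.952813.

ω* = 1.952813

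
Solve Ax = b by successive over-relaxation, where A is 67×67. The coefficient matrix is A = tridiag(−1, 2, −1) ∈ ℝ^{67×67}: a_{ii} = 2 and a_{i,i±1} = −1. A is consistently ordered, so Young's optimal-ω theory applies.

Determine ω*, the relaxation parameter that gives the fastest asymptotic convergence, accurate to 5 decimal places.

[ρ_J] n=67: ρ(B_J) = cos(π/(n+1)) = cos(π/68) = 0.99893.
1 − cos²(π/68) = sin²(π/68) ⇒ √(1−ρ_J²) = sin(π/68) = 0.046183.
So ω* = 2/1.046183 = 1.91171 (Young).
ρ_SOR = ω* − 1 ≈ 0.91171.

ω* = 1.91171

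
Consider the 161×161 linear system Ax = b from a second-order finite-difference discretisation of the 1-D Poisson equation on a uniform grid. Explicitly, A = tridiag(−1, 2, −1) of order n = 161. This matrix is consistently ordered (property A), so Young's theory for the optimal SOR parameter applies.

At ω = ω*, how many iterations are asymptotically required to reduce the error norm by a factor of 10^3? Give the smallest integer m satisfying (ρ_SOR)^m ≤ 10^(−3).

spectrum of D⁻¹(L+U) = {cos(kπ/162) : 1≤k≤161}; ρ_J = cos(π/162) = 0.9998120.
√(1 − cos²(π/162)) = sin(π/162) ≈ 0.0193913.
So ω* = 2/1.0193913 = 1.9619551 (Young).
Hence ρ(B_{ω*}) = 1.9619551 − 1 = 0.9619551.
m ≥ 3·ln10 / (−ln 0.9619551) = 178.092; smallest integer m = 179.

m = 179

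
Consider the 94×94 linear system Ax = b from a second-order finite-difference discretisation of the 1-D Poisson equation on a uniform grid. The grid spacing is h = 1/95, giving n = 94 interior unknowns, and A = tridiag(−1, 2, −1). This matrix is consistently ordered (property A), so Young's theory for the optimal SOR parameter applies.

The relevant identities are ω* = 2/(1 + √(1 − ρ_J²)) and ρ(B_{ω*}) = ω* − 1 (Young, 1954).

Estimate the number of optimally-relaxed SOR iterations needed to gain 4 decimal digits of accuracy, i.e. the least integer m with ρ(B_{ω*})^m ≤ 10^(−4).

m = 140

spectrum of D⁻¹(L+U) = {cos(kπ/95) : 1≤k≤94}; ρ_J = cos(π/95) = 0.9994533.
1 − cos²(π/95) = sin²(π/95) ⇒ √(1−ρ_J²) = sin(π/95) = 0.0330634.
ω* = 2 / (1 + 0.0330634) = 2 / 1.0330634 ≈ 1.9359896.
At ω = 1.9359896 every |λ(B_ω)| = ω−1, so ρ_SOR = 0.9359896.
(0.9359896)^m ≤ 10^{−4}  ⇒  m·ln(0.9359896) ≤ −4·ln10  ⇒  m ≥ 139.232  ⇒  m = 140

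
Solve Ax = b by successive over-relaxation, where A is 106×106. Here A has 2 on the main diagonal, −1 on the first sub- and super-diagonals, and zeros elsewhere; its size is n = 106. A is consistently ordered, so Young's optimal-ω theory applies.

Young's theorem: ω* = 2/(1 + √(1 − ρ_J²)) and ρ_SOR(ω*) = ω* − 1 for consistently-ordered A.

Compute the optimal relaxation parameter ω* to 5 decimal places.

n=106: λ(B_J) = 1 − λ(A)/2 = cos(kπ/107); k=1 gives ρ_J = 0.99957.
√(1−ρ_J²) simplifies to sin(π/107) = 0.029356.
So ω* = 2/1.029356 = 1.94296 (Young).
ρ_SOR = ω* − 1 ≈ 0.94296.

ω* = 1.94296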